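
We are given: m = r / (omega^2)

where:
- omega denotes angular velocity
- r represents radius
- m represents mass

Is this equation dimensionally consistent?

No

omega (angular velocity) has dimensions [T^-1].
r (radius) has dimensions [L].
m (mass) has dimensions [M].

Left side: [M]
Right side: [L T^2]

The two sides have different dimensions, so the equation is NOT dimensionally consistent.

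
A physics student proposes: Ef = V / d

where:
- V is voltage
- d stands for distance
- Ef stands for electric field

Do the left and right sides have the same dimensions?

Yes

V (voltage) has dimensions [I^-1 L^2 M T^-3].
d (distance) has dimensions [L].
Ef (electric field) has dimensions [I^-1 L M T^-3].

Left side: [I^-1 L M T^-3]
Right side: [I^-1 L M T^-3]

Both sides have the same dimensions, so the equation is dimensionally consistent.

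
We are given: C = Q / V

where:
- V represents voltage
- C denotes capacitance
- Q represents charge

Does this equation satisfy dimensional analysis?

Yes

V (voltage) has dimensions [I^-1 L^2 M T^-3].
C (capacitance) has dimensions [I^2 L^-2 M^-1 T^4].
Q (charge) has dimensions [I T].

Left side: [I^2 L^-2 M^-1 T^4]
Right side: [I^2 L^-2 M^-1 T^4]

Both sides have the same dimensions, so the equation is dimensionally consistent.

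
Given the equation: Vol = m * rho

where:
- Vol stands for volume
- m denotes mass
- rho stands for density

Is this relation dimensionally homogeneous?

No

Vol (volume) has dimensions [L^3].
m (mass) has dimensions [M].
rho (density) has dimensions [L^-3 M].

Left side: [L^3]
Right side: [L^-3 M^2]

The two sides have different dimensions, so the equation is NOT dimensionally consistent.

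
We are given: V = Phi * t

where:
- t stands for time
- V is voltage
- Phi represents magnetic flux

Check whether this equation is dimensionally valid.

No

t (time) has dimensions [T].
V (voltage) has dimensions [I^-1 L^2 M T^-3].
Phi (magnetic flux) has dimensions [I^-1 L^2 M T^-2].

Left side: [I^-1 L^2 M T^-3]
Right side: [I^-1 L^2 M T^-1]

The two sides have different dimensions, so the equation is NOT dimensionally consistent.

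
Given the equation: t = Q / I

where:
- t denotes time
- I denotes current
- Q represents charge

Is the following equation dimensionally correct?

Yes

t (time) has dimensions [T].
I (current) has dimensions [I].
Q (charge) has dimensions [I T].

Left side: [T]
Right side: [T]

Both sides have the same dimensions, so the equation is dimensionally consistent.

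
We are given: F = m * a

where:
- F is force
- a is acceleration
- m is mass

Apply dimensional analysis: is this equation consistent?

Yes

F (force) has dimensions [L M T^-2].
a (acceleration) has dimensions [L T^-2].
m (mass) has dimensions [M].

Left side: [L M T^-2]
Right side: [L M T^-2]

Both sides have the same dimensions, so the equation is dimensionally consistent.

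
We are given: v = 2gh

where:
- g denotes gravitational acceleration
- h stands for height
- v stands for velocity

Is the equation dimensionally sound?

No

g (gravitational acceleration) has dimensions [L T^-2].
h (height) has dimensions [L].
v (velocity) has dimensions [L T^-1].

Left side: [L T^-1]
Right side: [L^2 T^-2]

The two sides have different dimensions, so the equation is NOT dimensionally consistent.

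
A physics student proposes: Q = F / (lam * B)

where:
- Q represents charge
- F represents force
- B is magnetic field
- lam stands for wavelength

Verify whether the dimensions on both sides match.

No

Q (charge) has dimensions [I T].
F (force) has dimensions [L M T^-2].
B (magnetic field) has dimensions [I^-1 M T^-2].
lam (wavelength) has dimensions [L].

Left side: [I T]
Right side: [I]

The two sides have different dimensions, so the equation is NOT dimensionally consistent.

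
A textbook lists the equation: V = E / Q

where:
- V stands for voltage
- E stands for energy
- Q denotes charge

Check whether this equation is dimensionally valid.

Yes

V (voltage) has dimensions [I^-1 L^2 M T^-3].
E (energy) has dimensions [L^2 M T^-2].
Q (charge) has dimensions [I T].

Left side: [I^-1 L^2 M T^-3]
Right side: [I^-1 L^2 M T^-3]

Both sides have the same dimensions, so the equation is dimensionally consistent.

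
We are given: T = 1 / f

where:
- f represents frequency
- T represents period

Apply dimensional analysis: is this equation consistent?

Yes

f (frequency) has dimensions [T^-1].
T (period) has dimensions [T].

Left side: [T]
Right side: [T]

Both sides have the same dimensions, so the equation is dimensionally consistent.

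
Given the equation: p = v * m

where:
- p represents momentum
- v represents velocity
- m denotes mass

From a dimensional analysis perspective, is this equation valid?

Yes

p (momentum) has dimensions [L M T^-1].
v (velocity) has dimensions [L T^-1].
m (mass) has dimensions [M].

Left side: [L M T^-1]
Right side: [L M T^-1]

Both sides have the same dimensions, so the equation is dimensionally consistent.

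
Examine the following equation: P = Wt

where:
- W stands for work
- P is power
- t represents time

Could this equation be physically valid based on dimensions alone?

No

W (work) has dimensions [L^2 M T^-2].
P (power) has dimensions [L^2 M T^-3].
t (time) has dimensions [T].

Left side: [L^2 M T^-3]
Right side: [L^2 M T^-1]

The two sides have different dimensions, so the equation is NOT dimensionally consistent.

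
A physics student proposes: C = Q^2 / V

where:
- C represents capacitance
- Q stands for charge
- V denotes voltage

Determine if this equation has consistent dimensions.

No

C (capacitance) has dimensions [I^2 L^-2 M^-1 T^4].
Q (charge) has dimensions [I T].
V (voltage) has dimensions [I^-1 L^2 M T^-3].

Left side: [I^2 L^-2 M^-1 T^4]
Right side: [I^3 L^-2 M^-1 T^5]

The two sides have different dimensions, so the equation is NOT dimensionally consistent.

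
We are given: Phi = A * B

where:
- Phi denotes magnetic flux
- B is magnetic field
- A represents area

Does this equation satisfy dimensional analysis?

Yes

Phi (magnetic flux) has dimensions [I^-1 L^2 M T^-2].
B (magnetic field) has dimensions [I^-1 M T^-2].
A (area) has dimensions [L^2].

Left side: [I^-1 L^2 M T^-2]
Right side: [I^-1 L^2 M T^-2]

Both sides have the same dimensions, so the equation is dimensionally consistent.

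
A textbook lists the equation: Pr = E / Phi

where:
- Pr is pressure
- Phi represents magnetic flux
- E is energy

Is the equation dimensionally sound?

No

Pr (pressure) has dimensions [L^-1 M T^-2].
Phi (magnetic flux) has dimensions [I^-1 L^2 M T^-2].
E (energy) has dimensions [L^2 M T^-2].

Left side: [L^-1 M T^-2]
Right side: [I]

The two sides have different dimensions, so the equation is NOT dimensionally consistent.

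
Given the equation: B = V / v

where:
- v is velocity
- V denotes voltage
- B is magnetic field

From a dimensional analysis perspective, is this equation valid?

No

v (velocity) has dimensions [L T^-1].
V (voltage) has dimensions [I^-1 L^2 M T^-3].
B (magnetic field) has dimensions [I^-1 M T^-2].

Left side: [I^-1 M T^-2]
Right side: [I^-1 L M T^-2]

The two sides have different dimensions, so the equation is NOT dimensionally consistent.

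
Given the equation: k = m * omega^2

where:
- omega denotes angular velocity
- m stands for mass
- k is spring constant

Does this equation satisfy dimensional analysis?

Yes

omega (angular velocity) has dimensions [T^-1].
m (mass) has dimensions [M].
k (spring constant) has dimensions [M T^-2].

Left side: [M T^-2]
Right side: [M T^-2]

Both sides have the same dimensions, so the equation is dimensionally consistent.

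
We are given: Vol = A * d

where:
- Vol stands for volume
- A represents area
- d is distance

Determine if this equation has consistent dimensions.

Yes

Vol (volume) has dimensions [L^3].
A (area) has dimensions [L^2].
d (distance) has dimensions [L].

Left side: [L^3]
Right side: [L^3]

Both sides have the same dimensions, so the equation is dimensionally consistent.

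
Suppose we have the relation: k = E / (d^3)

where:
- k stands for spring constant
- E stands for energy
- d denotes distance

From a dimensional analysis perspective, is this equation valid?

No

k (spring constant) has dimensions [M T^-2].
E (energy) has dimensions [L^2 M T^-2].
d (distance) has dimensions [L].

Left side: [M T^-2]
Right side: [L^-1 M T^-2]

The two sides have different dimensions, so the equation is NOT dimensionally consistent.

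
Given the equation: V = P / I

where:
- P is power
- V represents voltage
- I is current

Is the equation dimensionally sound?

Yes

P (power) has dimensions [L^2 M T^-3].
V (voltage) has dimensions [I^-1 L^2 M T^-3].
I (current) has dimensions [I].

Left side: [I^-1 L^2 M T^-3]
Right side: [I^-1 L^2 M T^-3]

Both sides have the same dimensions, so the equation is dimensionally consistent.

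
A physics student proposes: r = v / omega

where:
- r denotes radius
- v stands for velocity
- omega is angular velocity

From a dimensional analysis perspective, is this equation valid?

Yes

r (radius) has dimensions [L].
v (velocity) has dimensions [L T^-1].
omega (angular velocity) has dimensions [T^-1].

Left side: [L]
Right side: [L]

Both sides have the same dimensions, so the equation is dimensionally consistent.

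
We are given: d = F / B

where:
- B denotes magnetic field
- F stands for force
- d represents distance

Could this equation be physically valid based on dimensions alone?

No

B (magnetic field) has dimensions [I^-1 M T^-2].
F (force) has dimensions [L M T^-2].
d (distance) has dimensions [L].

Left side: [L]
Right side: [I L]

The two sides have different dimensions, so the equation is NOT dimensionally consistent.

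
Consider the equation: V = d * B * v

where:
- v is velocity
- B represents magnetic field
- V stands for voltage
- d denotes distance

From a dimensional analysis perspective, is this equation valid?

Yes

v (velocity) has dimensions [L T^-1].
B (magnetic field) has dimensions [I^-1 M T^-2].
V (voltage) has dimensions [I^-1 L^2 M T^-3].
d (distance) has dimensions [L].

Left side: [I^-1 L^2 M T^-3]
Right side: [I^-1 L^2 M T^-3]

Both sides have the same dimensions, so the equation is dimensionally consistent.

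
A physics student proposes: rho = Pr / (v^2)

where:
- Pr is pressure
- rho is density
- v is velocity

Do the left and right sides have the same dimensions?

Yes

Pr (pressure) has dimensions [L^-1 M T^-2].
rho (density) has dimensions [L^-3 M].
v (velocity) has dimensions [L T^-1].

Left side: [L^-3 M]
Right side: [L^-3 M]

Both sides have the same dimensions, so the equation is dimensionally consistent.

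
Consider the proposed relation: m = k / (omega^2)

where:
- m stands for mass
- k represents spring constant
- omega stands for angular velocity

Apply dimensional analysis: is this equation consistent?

Yes

m (mass) has dimensions [M].
k (spring constant) has dimensions [M T^-2].
omega (angular velocity) has dimensions [T^-1].

Left side: [M]
Right side: [M]

Both sides have the same dimensions, so the equation is dimensionally consistent.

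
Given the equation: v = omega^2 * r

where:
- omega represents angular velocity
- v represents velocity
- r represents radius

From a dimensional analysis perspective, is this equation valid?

No

omega (angular velocity) has dimensions [T^-1].
v (velocity) has dimensions [L T^-1].
r (radius) has dimensions [L].

Left side: [L T^-1]
Right side: [L T^-2]

The two sides have different dimensions, so the equation is NOT dimensionally consistent.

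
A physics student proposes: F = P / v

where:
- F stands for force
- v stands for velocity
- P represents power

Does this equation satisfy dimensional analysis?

Yes

F (force) has dimensions [L M T^-2].
v (velocity) has dimensions [L T^-1].
P (power) has dimensions [L^2 M T^-3].

Left side: [L M T^-2]
Right side: [L M T^-2]

Both sides have the same dimensions, so the equation is dimensionally consistent.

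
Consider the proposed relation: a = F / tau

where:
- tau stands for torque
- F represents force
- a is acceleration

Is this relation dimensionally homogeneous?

No

tau (torque) has dimensions [L^2 M T^-2].
F (force) has dimensions [L M T^-2].
a (acceleration) has dimensions [L T^-2].

Left side: [L T^-2]
Right side: [L^-1]

The two sides have different dimensions, so the equation is NOT dimensionally consistent.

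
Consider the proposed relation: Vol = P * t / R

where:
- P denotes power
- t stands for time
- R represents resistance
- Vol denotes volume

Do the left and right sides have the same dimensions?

No

P (power) has dimensions [L^2 M T^-3].
t (time) has dimensions [T].
R (resistance) has dimensions [I^-2 L^2 M T^-3].
Vol (volume) has dimensions [L^3].

Left side: [L^3]
Right side: [I^2 T]

The two sides have different dimensions, so the equation is NOT dimensionally consistent.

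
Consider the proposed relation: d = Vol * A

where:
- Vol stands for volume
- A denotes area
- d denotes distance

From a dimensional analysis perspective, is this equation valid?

No

Vol (volume) has dimensions [L^3].
A (area) has dimensions [L^2].
d (distance) has dimensions [L].

Left side: [L]
Right side: [L^5]

The two sides have different dimensions, so the equation is NOT dimensionally consistent.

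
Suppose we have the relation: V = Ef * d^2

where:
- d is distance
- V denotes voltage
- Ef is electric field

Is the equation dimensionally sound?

No

d (distance) has dimensions [L].
V (voltage) has dimensions [I^-1 L^2 M T^-3].
Ef (electric field) has dimensions [I^-1 L M T^-3].

Left side: [I^-1 L^2 M T^-3]
Right side: [I^-1 L^3 M T^-3]

The two sides have different dimensions, so the equation is NOT dimensionally consistent.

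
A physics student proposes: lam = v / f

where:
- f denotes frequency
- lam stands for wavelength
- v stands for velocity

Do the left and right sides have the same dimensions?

Yes

f (frequency) has dimensions [T^-1].
lam (wavelength) has dimensions [L].
v (velocity) has dimensions [L T^-1].

Left side: [L]
Right side: [L]

Both sides have the same dimensions, so the equation is dimensionally consistent.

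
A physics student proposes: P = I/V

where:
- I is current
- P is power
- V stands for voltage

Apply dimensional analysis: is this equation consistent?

No

I (current) has dimensions [I].
P (power) has dimensions [L^2 M T^-3].
V (voltage) has dimensions [I^-1 L^2 M T^-3].

Left side: [L^2 M T^-3]
Right side: [I^2 L^-2 M^-1 T^3]

The two sides have different dimensions, so the equation is NOT dimensionally consistent.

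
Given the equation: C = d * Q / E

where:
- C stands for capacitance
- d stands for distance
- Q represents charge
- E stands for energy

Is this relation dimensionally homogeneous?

No

C (capacitance) has dimensions [I^2 L^-2 M^-1 T^4].
d (distance) has dimensions [L].
Q (charge) has dimensions [I T].
E (energy) has dimensions [L^2 M T^-2].

Left side: [I^2 L^-2 M^-1 T^4]
Right side: [I L^-1 M^-1 T^3]

The two sides have different dimensions, so the equation is NOT dimensionally consistent.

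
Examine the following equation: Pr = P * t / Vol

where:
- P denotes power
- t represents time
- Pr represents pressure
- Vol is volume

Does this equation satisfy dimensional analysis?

Yes

P (power) has dimensions [L^2 M T^-3].
t (time) has dimensions [T].
Pr (pressure) has dimensions [L^-1 M T^-2].
Vol (volume) has dimensions [L^3].

Left side: [L^-1 M T^-2]
Right side: [L^-1 M T^-2]

Both sides have the same dimensions, so the equation is dimensionally consistent.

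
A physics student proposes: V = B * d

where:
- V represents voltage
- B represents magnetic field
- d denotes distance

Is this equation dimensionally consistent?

No

V (voltage) has dimensions [I^-1 L^2 M T^-3].
B (magnetic field) has dimensions [I^-1 M T^-2].
d (distance) has dimensions [L].

Left side: [I^-1 L^2 M T^-3]
Right side: [I^-1 L M T^-2]

The two sides have different dimensions, so the equation is NOT dimensionally consistent.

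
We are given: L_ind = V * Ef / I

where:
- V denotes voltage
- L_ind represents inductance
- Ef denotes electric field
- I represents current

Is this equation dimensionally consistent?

No

V (voltage) has dimensions [I^-1 L^2 M T^-3].
L_ind (inductance) has dimensions [I^-2 L^2 M T^-2].
Ef (electric field) has dimensions [I^-1 L M T^-3].
I (current) has dimensions [I].

Left side: [I^-2 L^2 M T^-2]
Right side: [I^-3 L^3 M^2 T^-6]

The two sides have different dimensions, so the equation is NOT dimensionally consistent.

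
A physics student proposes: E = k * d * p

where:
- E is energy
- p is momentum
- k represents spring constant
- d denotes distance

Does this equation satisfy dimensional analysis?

No

E (energy) has dimensions [L^2 M T^-2].
p (momentum) has dimensions [L M T^-1].
k (spring constant) has dimensions [M T^-2].
d (distance) has dimensions [L].

Left side: [L^2 M T^-2]
Right side: [L^2 M^2 T^-3]

The two sides have different dimensions, so the equation is NOT dimensionally consistent.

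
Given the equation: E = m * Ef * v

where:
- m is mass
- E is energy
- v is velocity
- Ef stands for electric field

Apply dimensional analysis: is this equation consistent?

No

m (mass) has dimensions [M].
E (energy) has dimensions [L^2 M T^-2].
v (velocity) has dimensions [L T^-1].
Ef (electric field) has dimensions [I^-1 L M T^-3].

Left side: [L^2 M T^-2]
Right side: [I^-1 L^2 M^2 T^-4]

The two sides have different dimensions, so the equation is NOT dimensionally consistent.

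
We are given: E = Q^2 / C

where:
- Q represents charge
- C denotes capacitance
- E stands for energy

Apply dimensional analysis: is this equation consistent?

Yes

Q (charge) has dimensions [I T].
C (capacitance) has dimensions [I^2 L^-2 M^-1 T^4].
E (energy) has dimensions [L^2 M T^-2].

Left side: [L^2 M T^-2]
Right side: [L^2 M T^-2]

Both sides have the same dimensions, so the equation is dimensionally consistent.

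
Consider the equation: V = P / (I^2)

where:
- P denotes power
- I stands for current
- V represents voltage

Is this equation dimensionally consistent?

No

P (power) has dimensions [L^2 M T^-3].
I (current) has dimensions [I].
V (voltage) has dimensions [I^-1 L^2 M T^-3].

Left side: [I^-1 L^2 M T^-3]
Right side: [I^-2 L^2 M T^-3]

The two sides have different dimensions, so the equation is NOT dimensionally consistent.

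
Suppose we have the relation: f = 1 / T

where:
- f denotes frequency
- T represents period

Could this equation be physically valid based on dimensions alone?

Yes

f (frequency) has dimensions [T^-1].
T (period) has dimensions [T].

Left side: [T^-1]
Right side: [T^-1]

Both sides have the same dimensions, so the equation is dimensionally consistent.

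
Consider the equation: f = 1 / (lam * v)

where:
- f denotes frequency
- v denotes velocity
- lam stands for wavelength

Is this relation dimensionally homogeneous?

No

f (frequency) has dimensions [T^-1].
v (velocity) has dimensions [L T^-1].
lam (wavelength) has dimensions [L].

Left side: [T^-1]
Right side: [L^-2 T]

The two sides have different dimensions, so the equation is NOT dimensionally consistent.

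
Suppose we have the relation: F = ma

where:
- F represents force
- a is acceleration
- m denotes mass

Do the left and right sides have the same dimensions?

Yes

F (force) has dimensions [L M T^-2].
a (acceleration) has dimensions [L T^-2].
m (mass) has dimensions [M].

Left side: [L M T^-2]
Right side: [L M T^-2]

Both sides have the same dimensions, so the equation is dimensionally consistent.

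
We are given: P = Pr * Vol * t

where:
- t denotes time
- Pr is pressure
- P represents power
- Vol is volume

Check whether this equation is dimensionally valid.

No

t (time) has dimensions [T].
Pr (pressure) has dimensions [L^-1 M T^-2].
P (power) has dimensions [L^2 M T^-3].
Vol (volume) has dimensions [L^3].

Left side: [L^2 M T^-3]
Right side: [L^2 M T^-1]

The two sides have different dimensions, so the equation is NOT dimensionally consistent.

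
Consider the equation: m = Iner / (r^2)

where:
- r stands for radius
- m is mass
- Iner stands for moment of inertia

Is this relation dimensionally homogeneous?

Yes

r (radius) has dimensions [L].
m (mass) has dimensions [M].
Iner (moment of inertia) has dimensions [L^2 M].

Left side: [M]
Right side: [M]

Both sides have the same dimensions, so the equation is dimensionally consistent.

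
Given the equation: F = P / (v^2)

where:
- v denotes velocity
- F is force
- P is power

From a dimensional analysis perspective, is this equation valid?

No

v (velocity) has dimensions [L T^-1].
F (force) has dimensions [L M T^-2].
P (power) has dimensions [L^2 M T^-3].

Left side: [L M T^-2]
Right side: [M T^-1]

The two sides have different dimensions, so the equation is NOT dimensionally consistent.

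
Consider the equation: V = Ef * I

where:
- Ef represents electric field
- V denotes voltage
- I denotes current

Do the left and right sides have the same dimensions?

No

Ef (electric field) has dimensions [I^-1 L M T^-3].
V (voltage) has dimensions [I^-1 L^2 M T^-3].
I (current) has dimensions [I].

Left side: [I^-1 L^2 M T^-3]
Right side: [L M T^-3]

The two sides have different dimensions, so the equation is NOT dimensionally consistent.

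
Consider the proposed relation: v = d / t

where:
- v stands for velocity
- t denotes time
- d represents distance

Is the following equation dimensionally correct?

Yes

v (velocity) has dimensions [L T^-1].
t (time) has dimensions [T].
d (distance) has dimensions [L].

Left side: [L T^-1]
Right side: [L T^-1]

Both sides have the same dimensions, so the equation is dimensionally consistent.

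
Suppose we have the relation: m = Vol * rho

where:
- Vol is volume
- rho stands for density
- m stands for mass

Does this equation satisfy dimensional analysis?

Yes

Vol (volume) has dimensions [L^3].
rho (density) has dimensions [L^-3 M].
m (mass) has dimensions [M].

Left side: [M]
Right side: [M]

Both sides have the same dimensions, so the equation is dimensionally consistent.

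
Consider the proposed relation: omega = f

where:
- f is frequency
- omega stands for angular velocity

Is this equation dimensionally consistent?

Yes

f (frequency) has dimensions [T^-1].
omega (angular velocity) has dimensions [T^-1].

Left side: [T^-1]
Right side: [T^-1]

Both sides have the same dimensions, so the equation is dimensionally consistent.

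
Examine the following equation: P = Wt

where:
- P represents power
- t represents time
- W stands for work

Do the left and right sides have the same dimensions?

No

P (power) has dimensions [L^2 M T^-3].
t (time) has dimensions [T].
W (work) has dimensions [L^2 M T^-2].

Left side: [L^2 M T^-3]
Right side: [L^2 M T^-1]

The two sides have different dimensions, so the equation is NOT dimensionally consistent.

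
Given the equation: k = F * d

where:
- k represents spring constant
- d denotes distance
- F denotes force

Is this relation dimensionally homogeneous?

No

k (spring constant) has dimensions [M T^-2].
d (distance) has dimensions [L].
F (force) has dimensions [L M T^-2].

Left side: [M T^-2]
Right side: [L^2 M T^-2]

The two sides have different dimensions, so the equation is NOT dimensionally consistent.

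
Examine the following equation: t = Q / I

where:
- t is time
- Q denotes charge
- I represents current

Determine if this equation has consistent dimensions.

Yes

t (time) has dimensions [T].
Q (charge) has dimensions [I T].
I (current) has dimensions [I].

Left side: [T]
Right side: [T]

Both sides have the same dimensions, so the equation is dimensionally consistent.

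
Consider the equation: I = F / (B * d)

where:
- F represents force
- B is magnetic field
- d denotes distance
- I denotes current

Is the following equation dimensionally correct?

Yes

F (force) has dimensions [L M T^-2].
B (magnetic field) has dimensions [I^-1 M T^-2].
d (distance) has dimensions [L].
I (current) has dimensions [I].

Left side: [I]
Right side: [I]

Both sides have the same dimensions, so the equation is dimensionally consistent.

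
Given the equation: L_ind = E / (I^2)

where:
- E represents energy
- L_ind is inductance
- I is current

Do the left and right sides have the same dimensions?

Yes

E (energy) has dimensions [L^2 M T^-2].
L_ind (inductance) has dimensions [I^-2 L^2 M T^-2].
I (current) has dimensions [I].

Left side: [I^-2 L^2 M T^-2]
Right side: [I^-2 L^2 M T^-2]

Both sides have the same dimensions, so the equation is dimensionally consistent.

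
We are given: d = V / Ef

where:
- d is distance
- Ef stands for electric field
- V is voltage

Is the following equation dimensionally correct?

Yes

d (distance) has dimensions [L].
Ef (electric field) has dimensions [I^-1 L M T^-3].
V (voltage) has dimensions [I^-1 L^2 M T^-3].

Left side: [L]
Right side: [L]

Both sides have the same dimensions, so the equation is dimensionally consistent.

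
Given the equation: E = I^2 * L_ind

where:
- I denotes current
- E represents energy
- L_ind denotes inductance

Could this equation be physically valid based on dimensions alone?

Yes

I (current) has dimensions [I].
E (energy) has dimensions [L^2 M T^-2].
L_ind (inductance) has dimensions [I^-2 L^2 M T^-2].

Left side: [L^2 M T^-2]
Right side: [L^2 M T^-2]

Both sides have the same dimensions, so the equation is dimensionally consistent.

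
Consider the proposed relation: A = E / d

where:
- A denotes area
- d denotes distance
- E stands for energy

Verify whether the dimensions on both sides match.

No

A (area) has dimensions [L^2].
d (distance) has dimensions [L].
E (energy) has dimensions [L^2 M T^-2].

Left side: [L^2]
Right side: [L M T^-2]

The two sides have different dimensions, so the equation is NOT dimensionally consistent.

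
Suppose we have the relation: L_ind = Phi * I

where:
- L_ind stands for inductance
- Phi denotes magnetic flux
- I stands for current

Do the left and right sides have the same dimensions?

No

L_ind (inductance) has dimensions [I^-2 L^2 M T^-2].
Phi (magnetic flux) has dimensions [I^-1 L^2 M T^-2].
I (current) has dimensions [I].

Left side: [I^-2 L^2 M T^-2]
Right side: [L^2 M T^-2]

The two sides have different dimensions, so the equation is NOT dimensionally consistent.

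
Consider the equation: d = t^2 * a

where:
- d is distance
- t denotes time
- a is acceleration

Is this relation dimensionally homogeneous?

Yes

d (distance) has dimensions [L].
t (time) has dimensions [T].
a (acceleration) has dimensions [L T^-2].

Left side: [L]
Right side: [L]

Both sides have the same dimensions, so the equation is dimensionally consistent.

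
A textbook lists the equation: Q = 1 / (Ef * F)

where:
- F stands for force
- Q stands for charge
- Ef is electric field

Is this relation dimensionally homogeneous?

No

F (force) has dimensions [L M T^-2].
Q (charge) has dimensions [I T].
Ef (electric field) has dimensions [I^-1 L M T^-3].

Left side: [I T]
Right side: [I L^-2 M^-2 T^5]

The two sides have different dimensions, so the equation is NOT dimensionally consistent.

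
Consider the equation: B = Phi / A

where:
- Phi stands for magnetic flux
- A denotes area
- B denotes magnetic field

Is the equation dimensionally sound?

Yes

Phi (magnetic flux) has dimensions [I^-1 L^2 M T^-2].
A (area) has dimensions [L^2].
B (magnetic field) has dimensions [I^-1 M T^-2].

Left side: [I^-1 M T^-2]
Right side: [I^-1 M T^-2]

Both sides have the same dimensions, so the equation is dimensionally consistent.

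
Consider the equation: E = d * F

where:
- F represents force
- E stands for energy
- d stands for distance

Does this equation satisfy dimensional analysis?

Yes

F (force) has dimensions [L M T^-2].
E (energy) has dimensions [L^2 M T^-2].
d (distance) has dimensions [L].

Left side: [L^2 M T^-2]
Right side: [L^2 M T^-2]

Both sides have the same dimensions, so the equation is dimensionally consistent.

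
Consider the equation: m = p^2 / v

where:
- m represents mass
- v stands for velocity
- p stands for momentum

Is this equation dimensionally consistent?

No

m (mass) has dimensions [M].
v (velocity) has dimensions [L T^-1].
p (momentum) has dimensions [L M T^-1].

Left side: [M]
Right side: [L M^2 T^-1]

The two sides have different dimensions, so the equation is NOT dimensionally consistent.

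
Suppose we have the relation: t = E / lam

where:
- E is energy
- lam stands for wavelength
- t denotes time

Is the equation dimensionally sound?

No

E (energy) has dimensions [L^2 M T^-2].
lam (wavelength) has dimensions [L].
t (time) has dimensions [T].

Left side: [T]
Right side: [L M T^-2]

The two sides have different dimensions, so the equation is NOT dimensionally consistent.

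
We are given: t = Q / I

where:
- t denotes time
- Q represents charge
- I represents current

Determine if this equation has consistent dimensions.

Yes

t (time) has dimensions [T].
Q (charge) has dimensions [I T].
I (current) has dimensions [I].

Left side: [T]
Right side: [T]

Both sides have the same dimensions, so the equation is dimensionally consistent.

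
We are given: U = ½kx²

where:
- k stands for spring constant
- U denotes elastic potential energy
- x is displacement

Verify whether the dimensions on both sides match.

Yes

k (spring constant) has dimensions [M T^-2].
U (elastic potential energy) has dimensions [L^2 M T^-2].
x (displacement) has dimensions [L].

Left side: [L^2 M T^-2]
Right side: [L^2 M T^-2]

Both sides have the same dimensions, so the equation is dimensionally consistent.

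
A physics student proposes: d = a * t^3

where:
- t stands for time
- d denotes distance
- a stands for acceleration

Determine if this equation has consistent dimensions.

No

t (time) has dimensions [T].
d (distance) has dimensions [L].
a (acceleration) has dimensions [L T^-2].

Left side: [L]
Right side: [L T]

The two sides have different dimensions, so the equation is NOT dimensionally consistent.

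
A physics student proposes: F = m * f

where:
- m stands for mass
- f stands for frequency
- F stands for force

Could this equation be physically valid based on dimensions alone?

No

m (mass) has dimensions [M].
f (frequency) has dimensions [T^-1].
F (force) has dimensions [L M T^-2].

Left side: [L M T^-2]
Right side: [M T^-1]

The two sides have different dimensions, so the equation is NOT dimensionally consistent.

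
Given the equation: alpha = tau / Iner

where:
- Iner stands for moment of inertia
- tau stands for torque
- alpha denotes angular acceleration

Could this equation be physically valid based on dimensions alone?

Yes

Iner (moment of inertia) has dimensions [L^2 M].
tau (torque) has dimensions [L^2 M T^-2].
alpha (angular acceleration) has dimensions [T^-2].

Left side: [T^-2]
Right side: [T^-2]

Both sides have the same dimensions, so the equation is dimensionally consistent.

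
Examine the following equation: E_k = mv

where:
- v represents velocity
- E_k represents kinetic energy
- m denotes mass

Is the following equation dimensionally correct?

No

v (velocity) has dimensions [L T^-1].
E_k (kinetic energy) has dimensions [L^2 M T^-2].
m (mass) has dimensions [M].

Left side: [L^2 M T^-2]
Right side: [L M T^-1]

The two sides have different dimensions, so the equation is NOT dimensionally consistent.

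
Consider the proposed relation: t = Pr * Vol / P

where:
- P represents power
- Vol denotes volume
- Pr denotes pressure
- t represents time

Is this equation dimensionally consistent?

Yes

P (power) has dimensions [L^2 M T^-3].
Vol (volume) has dimensions [L^3].
Pr (pressure) has dimensions [L^-1 M T^-2].
t (time) has dimensions [T].

Left side: [T]
Right side: [T]

Both sides have the same dimensions, so the equation is dimensionally consistent.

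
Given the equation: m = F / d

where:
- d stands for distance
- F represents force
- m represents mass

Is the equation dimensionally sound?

No

d (distance) has dimensions [L].
F (force) has dimensions [L M T^-2].
m (mass) has dimensions [M].

Left side: [M]
Right side: [M T^-2]

The two sides have different dimensions, so the equation is NOT dimensionally consistent.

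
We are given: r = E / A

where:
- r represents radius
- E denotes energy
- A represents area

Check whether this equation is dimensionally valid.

No

r (radius) has dimensions [L].
E (energy) has dimensions [L^2 M T^-2].
A (area) has dimensions [L^2].

Left side: [L]
Right side: [M T^-2]

The two sides have different dimensions, so the equation is NOT dimensionally consistent.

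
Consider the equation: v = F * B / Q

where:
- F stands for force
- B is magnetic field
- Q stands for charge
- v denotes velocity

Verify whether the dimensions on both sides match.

No

F (force) has dimensions [L M T^-2].
B (magnetic field) has dimensions [I^-1 M T^-2].
Q (charge) has dimensions [I T].
v (velocity) has dimensions [L T^-1].

Left side: [L T^-1]
Right side: [I^-2 L M^2 T^-5]

The two sides have different dimensions, so the equation is NOT dimensionally consistent.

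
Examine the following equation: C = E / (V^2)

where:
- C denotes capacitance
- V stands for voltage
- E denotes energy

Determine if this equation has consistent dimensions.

Yes

C (capacitance) has dimensions [I^2 L^-2 M^-1 T^4].
V (voltage) has dimensions [I^-1 L^2 M T^-3].
E (energy) has dimensions [L^2 M T^-2].

Left side: [I^2 L^-2 M^-1 T^4]
Right side: [I^2 L^-2 M^-1 T^4]

Both sides have the same dimensions, so the equation is dimensionally consistent.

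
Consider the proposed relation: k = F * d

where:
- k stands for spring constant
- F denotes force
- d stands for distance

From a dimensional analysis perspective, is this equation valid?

No

k (spring constant) has dimensions [M T^-2].
F (force) has dimensions [L M T^-2].
d (distance) has dimensions [L].

Left side: [M T^-2]
Right side: [L^2 M T^-2]

The two sides have different dimensions, so the equation is NOT dimensionally consistent.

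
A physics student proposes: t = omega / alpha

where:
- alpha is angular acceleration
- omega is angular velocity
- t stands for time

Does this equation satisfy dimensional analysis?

Yes

alpha (angular acceleration) has dimensions [T^-2].
omega (angular velocity) has dimensions [T^-1].
t (time) has dimensions [T].

Left side: [T]
Right side: [T]

Both sides have the same dimensions, so the equation is dimensionally consistent.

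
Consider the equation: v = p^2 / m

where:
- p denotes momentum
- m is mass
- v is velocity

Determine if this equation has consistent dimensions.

No

p (momentum) has dimensions [L M T^-1].
m (mass) has dimensions [M].
v (velocity) has dimensions [L T^-1].

Left side: [L T^-1]
Right side: [L^2 M T^-2]

The two sides have different dimensions, so the equation is NOT dimensionally consistent.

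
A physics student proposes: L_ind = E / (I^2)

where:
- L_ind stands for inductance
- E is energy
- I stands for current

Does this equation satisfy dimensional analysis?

Yes

L_ind (inductance) has dimensions [I^-2 L^2 M T^-2].
E (energy) has dimensions [L^2 M T^-2].
I (current) has dimensions [I].

Left side: [I^-2 L^2 M T^-2]
Right side: [I^-2 L^2 M T^-2]

Both sides have the same dimensions, so the equation is dimensionally consistent.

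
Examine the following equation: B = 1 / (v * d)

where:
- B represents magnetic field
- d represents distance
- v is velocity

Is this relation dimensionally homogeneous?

No

B (magnetic field) has dimensions [I^-1 M T^-2].
d (distance) has dimensions [L].
v (velocity) has dimensions [L T^-1].

Left side: [I^-1 M T^-2]
Right side: [L^-2 T]

The two sides have different dimensions, so the equation is NOT dimensionally consistent.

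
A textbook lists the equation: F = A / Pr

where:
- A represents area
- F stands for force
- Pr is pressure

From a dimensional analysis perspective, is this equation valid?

No

A (area) has dimensions [L^2].
F (force) has dimensions [L M T^-2].
Pr (pressure) has dimensions [L^-1 M T^-2].

Left side: [L M T^-2]
Right side: [L^3 M^-1 T^2]

The two sides have different dimensions, so the equation is NOT dimensionally consistent.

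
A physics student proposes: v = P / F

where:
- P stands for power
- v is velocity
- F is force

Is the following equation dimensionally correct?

Yes

P (power) has dimensions [L^2 M T^-3].
v (velocity) has dimensions [L T^-1].
F (force) has dimensions [L M T^-2].

Left side: [L T^-1]
Right side: [L T^-1]

Both sides have the same dimensions, so the equation is dimensionally consistent.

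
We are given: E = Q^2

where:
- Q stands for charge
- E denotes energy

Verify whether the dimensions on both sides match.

No

Q (charge) has dimensions [I T].
E (energy) has dimensions [L^2 M T^-2].

Left side: [L^2 M T^-2]
Right side: [I^2 T^2]

The two sides have different dimensions, so the equation is NOT dimensionally consistent.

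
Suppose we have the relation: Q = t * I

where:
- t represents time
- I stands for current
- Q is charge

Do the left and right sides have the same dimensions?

Yes

t (time) has dimensions [T].
I (current) has dimensions [I].
Q (charge) has dimensions [I T].

Left side: [I T]
Right side: [I T]

Both sides have the same dimensions, so the equation is dimensionally consistent.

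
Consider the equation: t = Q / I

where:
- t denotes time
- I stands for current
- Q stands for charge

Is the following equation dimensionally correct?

Yes

t (time) has dimensions [T].
I (current) has dimensions [I].
Q (charge) has dimensions [I T].

Left side: [T]
Right side: [T]

Both sides have the same dimensions, so the equation is dimensionally consistent.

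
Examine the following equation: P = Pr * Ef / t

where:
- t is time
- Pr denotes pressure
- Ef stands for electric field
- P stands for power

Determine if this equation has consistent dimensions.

No

t (time) has dimensions [T].
Pr (pressure) has dimensions [L^-1 M T^-2].
Ef (electric field) has dimensions [I^-1 L M T^-3].
P (power) has dimensions [L^2 M T^-3].

Left side: [L^2 M T^-3]
Right side: [I^-1 M^2 T^-6]

The two sides have different dimensions, so the equation is NOT dimensionally consistent.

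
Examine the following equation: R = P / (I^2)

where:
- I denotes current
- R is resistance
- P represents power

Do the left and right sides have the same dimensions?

Yes

I (current) has dimensions [I].
R (resistance) has dimensions [I^-2 L^2 M T^-3].
P (power) has dimensions [L^2 M T^-3].

Left side: [I^-2 L^2 M T^-3]
Right side: [I^-2 L^2 M T^-3]

Both sides have the same dimensions, so the equation is dimensionally consistent.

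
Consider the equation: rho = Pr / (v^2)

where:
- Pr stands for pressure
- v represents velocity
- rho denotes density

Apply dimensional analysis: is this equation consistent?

Yes

Pr (pressure) has dimensions [L^-1 M T^-2].
v (velocity) has dimensions [L T^-1].
rho (density) has dimensions [L^-3 M].

Left side: [L^-3 M]
Right side: [L^-3 M]

Both sides have the same dimensions, so the equation is dimensionally consistent.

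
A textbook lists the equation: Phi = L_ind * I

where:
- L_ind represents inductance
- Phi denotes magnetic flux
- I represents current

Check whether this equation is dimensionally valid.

Yes

L_ind (inductance) has dimensions [I^-2 L^2 M T^-2].
Phi (magnetic flux) has dimensions [I^-1 L^2 M T^-2].
I (current) has dimensions [I].

Left side: [I^-1 L^2 M T^-2]
Right side: [I^-1 L^2 M T^-2]

Both sides have the same dimensions, so the equation is dimensionally consistent.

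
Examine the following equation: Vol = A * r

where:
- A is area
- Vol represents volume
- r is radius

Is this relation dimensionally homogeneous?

Yes

A (area) has dimensions [L^2].
Vol (volume) has dimensions [L^3].
r (radius) has dimensions [L].

Left side: [L^3]
Right side: [L^3]

Both sides have the same dimensions, so the equation is dimensionally consistent.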